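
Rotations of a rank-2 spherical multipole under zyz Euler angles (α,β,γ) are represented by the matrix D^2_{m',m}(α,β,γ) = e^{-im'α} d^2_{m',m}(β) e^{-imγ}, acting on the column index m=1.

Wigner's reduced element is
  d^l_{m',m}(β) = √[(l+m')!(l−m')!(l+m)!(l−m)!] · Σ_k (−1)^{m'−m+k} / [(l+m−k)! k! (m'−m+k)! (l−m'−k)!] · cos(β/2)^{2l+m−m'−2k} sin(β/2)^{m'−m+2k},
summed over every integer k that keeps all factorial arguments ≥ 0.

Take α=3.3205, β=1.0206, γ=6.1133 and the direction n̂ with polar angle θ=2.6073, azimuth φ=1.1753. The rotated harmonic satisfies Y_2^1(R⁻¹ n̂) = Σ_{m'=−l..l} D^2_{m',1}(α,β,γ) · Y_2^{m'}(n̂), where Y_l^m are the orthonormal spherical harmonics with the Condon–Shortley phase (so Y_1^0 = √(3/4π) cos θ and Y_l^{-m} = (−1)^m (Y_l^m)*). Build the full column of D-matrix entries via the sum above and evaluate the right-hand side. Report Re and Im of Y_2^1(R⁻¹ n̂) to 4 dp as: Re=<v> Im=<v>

Re=0.3459 Im=-0.1705

Need the full column D^2_{m',1} for m'=−2..2 at α=3.3205, β=1.0206, γ=6.1133.
cos(β/2)=0.872598, sin(β/2)=0.488439
d^2_{-2,1}: single k=3 term ⇒ +0.203365;  D = +0.175700+0.102404i
d^2_{-1,1}: k∈[2..3] ⇒ +0.544967 -0.056917 = +0.488050;  D = -0.458663-0.166798i
d^2_{0,1}: k∈[1..2] ⇒ +0.794930 -0.249070 = +0.545860;  D = +0.538002+0.092288i
d^2_{1,1}: k∈[0..1] ⇒ +0.579772 -0.544967 = +0.034804;  D = -0.034803+0.000314i
d^2_{2,1}: single k=0 term ⇒ -0.649057;  D = -0.637629+0.121260i
Y_2^{m'}(θ=2.6073,φ=1.1753) and Σ D·Y over m':
  (+0.1757+0.1024i)·(-0.0704-0.0712i)  (-0.4587-0.1668i)·(-0.1304+0.3124i)  (+0.5380+0.0923i)·(+0.3854+0.0000i)  (-0.0348+0.0003i)·(+0.1304+0.3124i)  (-0.6376+0.1213i)·(-0.0704+0.0712i)
Y_2^1(R⁻¹ n̂) = +0.345856-0.170492i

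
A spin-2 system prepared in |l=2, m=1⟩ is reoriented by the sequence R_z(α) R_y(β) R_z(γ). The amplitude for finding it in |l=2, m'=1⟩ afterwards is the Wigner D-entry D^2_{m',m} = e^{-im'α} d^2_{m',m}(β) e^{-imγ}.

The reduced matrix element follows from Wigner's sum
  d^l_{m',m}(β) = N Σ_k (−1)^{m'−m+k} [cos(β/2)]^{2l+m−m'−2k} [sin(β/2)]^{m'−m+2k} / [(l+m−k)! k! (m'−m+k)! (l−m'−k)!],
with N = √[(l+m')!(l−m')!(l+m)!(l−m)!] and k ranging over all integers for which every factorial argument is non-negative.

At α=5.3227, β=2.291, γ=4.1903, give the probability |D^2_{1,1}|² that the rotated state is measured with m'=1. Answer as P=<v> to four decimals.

D^2_{1,1}(5.3227,2.291,4.1903) = e^{-i·1·5.3227}·d^2_{1,1}(2.291)·e^{-i·1·4.1903}. Compute d first:
Half-angle: c=0.412591, s=0.910917. N=√(6·1·6·1)=6.000000
Admissible k: 0..1 (factorial args all ≥0)
  k=0: (−1)^0·6.0000/(6)·0.4126^4·0.9109^0 = +0.028979
  k=1: (−1)^1·6.0000/(2)·0.4126^2·0.9109^2 = -0.423757
d^2_{1,1}(2.291) = +0.028979 -0.423757 = -0.394779
|D^2_{1,1}|² = |d^2_{1,1}(β)|² = (-0.394779)² = 0.155850 (the z-rotation phases have unit modulus)

P=0.1559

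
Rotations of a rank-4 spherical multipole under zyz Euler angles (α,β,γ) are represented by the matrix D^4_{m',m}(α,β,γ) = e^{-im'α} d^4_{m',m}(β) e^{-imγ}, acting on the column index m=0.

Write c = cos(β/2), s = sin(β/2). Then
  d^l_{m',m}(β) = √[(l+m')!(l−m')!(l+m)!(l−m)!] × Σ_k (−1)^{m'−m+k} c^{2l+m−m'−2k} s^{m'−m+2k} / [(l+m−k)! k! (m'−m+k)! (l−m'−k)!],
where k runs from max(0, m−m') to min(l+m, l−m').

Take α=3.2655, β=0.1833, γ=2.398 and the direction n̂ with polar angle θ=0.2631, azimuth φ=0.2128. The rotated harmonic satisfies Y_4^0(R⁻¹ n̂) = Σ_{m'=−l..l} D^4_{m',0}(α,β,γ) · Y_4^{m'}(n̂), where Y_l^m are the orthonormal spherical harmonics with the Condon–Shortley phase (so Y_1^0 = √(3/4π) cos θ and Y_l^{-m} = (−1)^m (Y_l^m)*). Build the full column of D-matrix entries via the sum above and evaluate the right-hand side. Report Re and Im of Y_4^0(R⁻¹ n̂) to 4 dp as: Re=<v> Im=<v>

Re=0.1872 Im=0.0000

Need the full column D^4_{m',0} for m'=−4..4 at α=3.2655, β=0.1833, γ=2.398.
cos(β/2)=0.995803, sin(β/2)=0.091522
d^4_{-4,0}: single k=4 term ⇒ +0.000577;  D = +0.000508+0.000275i
d^4_{-3,0}: k∈[3..4] ⇒ +0.008882 -0.000075 = +0.008807;  D = -0.008205-0.003199i
d^4_{-2,0}: k∈[2..4] ⇒ +0.077484 -0.001745 +0.000006 = +0.075744;  D = +0.073430+0.018579i
d^4_{-1,0}: k∈[1..4] ⇒ +0.397424 -0.020142 +0.000170 -0.000000 = +0.377451;  D = -0.374557-0.046649i
d^4_{0,0}: k∈[0..4] ⇒ +0.966914 -0.130680 +0.002484 -0.000009 +0.000000 = +0.838708;  D = +0.838708+0.000000i
d^4_{1,0}: k∈[0..3] ⇒ -0.397424 +0.020142 -0.000170 +0.000000 = -0.377451;  D = +0.374557-0.046649i
d^4_{2,0}: k∈[0..2] ⇒ +0.077484 -0.001745 +0.000006 = +0.075744;  D = +0.073430-0.018579i
d^4_{3,0}: k∈[0..1] ⇒ -0.008882 +0.000075 = -0.008807;  D = +0.008205-0.003199i
d^4_{4,0}: single k=0 term ⇒ +0.000577;  D = +0.000508-0.000275i
Y_4^{m'}(θ=0.2631,φ=0.2128) and Σ D·Y over m':
  (+0.0005+0.0003i)·(+0.0013-0.0015i)  (-0.0082-0.0032i)·(+0.0171-0.0127i)  (+0.0734+0.0186i)·(+0.1139-0.0516i)  (-0.3746-0.0466i)·(+0.4095-0.0885i)  (+0.8387+0.0000i)·(+0.5770+0.0000i)  (+0.3746-0.0466i)·(-0.4095-0.0885i)  (+0.0734-0.0186i)·(+0.1139+0.0516i)  (+0.0082-0.0032i)·(-0.0171-0.0127i)  (+0.0005-0.0003i)·(+0.0013+0.0015i)
Y_4^0(R⁻¹ n̂) = +0.187202-0.000000i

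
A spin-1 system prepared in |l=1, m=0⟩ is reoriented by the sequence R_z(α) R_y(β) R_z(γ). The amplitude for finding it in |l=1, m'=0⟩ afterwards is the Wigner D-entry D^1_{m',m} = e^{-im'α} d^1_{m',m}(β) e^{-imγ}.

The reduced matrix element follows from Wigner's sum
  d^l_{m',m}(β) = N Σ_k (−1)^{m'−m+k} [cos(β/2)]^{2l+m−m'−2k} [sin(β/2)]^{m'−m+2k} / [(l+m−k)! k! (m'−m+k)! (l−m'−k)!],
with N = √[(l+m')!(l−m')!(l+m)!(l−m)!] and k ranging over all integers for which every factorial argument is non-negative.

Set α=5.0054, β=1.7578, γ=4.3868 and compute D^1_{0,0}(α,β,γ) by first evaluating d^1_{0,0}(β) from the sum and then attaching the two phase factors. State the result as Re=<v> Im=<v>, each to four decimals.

Split into d^1_{0,0}(β=1.7578) × two z-phases.
Half-angle: c=0.637999, s=0.770038. N=√(1·1·1·1)=1.000000
The bounds max(0,m−m')=0 and min(l+m,l−m')=1 give 2 terms
  k=0: (−1)^0·1.0000/(1)·0.6380^2·0.7700^0 = +0.407042
  k=1: (−1)^1·1.0000/(1)·0.6380^0·0.7700^2 = -0.592958
d^1_{0,0}(1.7578) = +0.407042 -0.592958 = -0.185916
D = (+1.000000+0.000000i)·(-0.185916)·(+1.000000+0.000000i) = -0.185916+0.000000i

Re=-0.1859 Im=0.0000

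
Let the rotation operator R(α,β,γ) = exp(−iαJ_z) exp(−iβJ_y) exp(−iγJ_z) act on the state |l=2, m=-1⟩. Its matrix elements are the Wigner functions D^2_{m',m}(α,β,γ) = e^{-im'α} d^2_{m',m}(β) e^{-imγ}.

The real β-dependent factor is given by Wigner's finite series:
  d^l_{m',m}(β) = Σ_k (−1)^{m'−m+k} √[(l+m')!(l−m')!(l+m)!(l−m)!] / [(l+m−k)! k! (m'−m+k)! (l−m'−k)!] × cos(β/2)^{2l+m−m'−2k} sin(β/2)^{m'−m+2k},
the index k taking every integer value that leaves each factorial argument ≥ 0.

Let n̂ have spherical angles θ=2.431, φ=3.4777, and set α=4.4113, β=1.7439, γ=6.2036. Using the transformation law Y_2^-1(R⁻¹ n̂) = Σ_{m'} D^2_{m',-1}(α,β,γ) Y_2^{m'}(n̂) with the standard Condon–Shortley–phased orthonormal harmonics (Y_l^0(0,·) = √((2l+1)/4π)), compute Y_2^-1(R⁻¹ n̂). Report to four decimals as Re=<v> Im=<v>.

Re=0.2850 Im=0.1856

Need the full column D^2_{m',-1} for m'=−2..2 at α=4.4113, β=1.7439, γ=6.2036.
cos(β/2)=0.643335, sin(β/2)=0.765585
d^2_{-2,-1}: single k=1 term ⇒ +0.407694;  D = -0.316559+0.256914i
d^2_{-1,-1}: k∈[0..1] ⇒ +0.171296 -0.727750 = -0.556453;  D = +0.206748+0.516619i
d^2_{0,-1}: k∈[0..1] ⇒ -0.499322 +0.707119 = +0.207798;  D = +0.207140-0.016520i
d^2_{1,-1}: k∈[0..1] ⇒ +0.727750 -0.343537 = +0.384213;  D = -0.084410+0.374826i
d^2_{2,-1}: single k=0 term ⇒ -0.577361;  D = +0.500299+0.288177i
Y_2^{m'}(θ=2.431,φ=3.4777) and Σ D·Y over m':
  (-0.3166+0.2569i)·(+0.1286-0.1023i)  (+0.2067+0.5166i)·(+0.3606-0.1260i)  (+0.2071-0.0165i)·(+0.2282+0.0000i)  (-0.0844+0.3748i)·(-0.3606-0.1260i)  (+0.5003+0.2882i)·(+0.1286+0.1023i)
Y_2^-1(R⁻¹ n̂) = +0.284989+0.185643i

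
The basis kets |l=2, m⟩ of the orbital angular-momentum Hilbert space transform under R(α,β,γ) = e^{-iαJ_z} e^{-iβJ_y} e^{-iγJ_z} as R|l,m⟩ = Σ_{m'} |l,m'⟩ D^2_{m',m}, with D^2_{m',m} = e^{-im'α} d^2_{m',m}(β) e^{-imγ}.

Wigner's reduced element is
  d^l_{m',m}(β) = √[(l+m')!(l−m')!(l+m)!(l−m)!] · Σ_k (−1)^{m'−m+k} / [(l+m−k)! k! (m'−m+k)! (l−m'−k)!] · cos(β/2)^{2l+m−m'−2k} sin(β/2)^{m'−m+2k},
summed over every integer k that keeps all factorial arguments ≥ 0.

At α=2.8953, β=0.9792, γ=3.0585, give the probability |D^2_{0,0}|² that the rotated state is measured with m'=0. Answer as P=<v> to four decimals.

Split into d^2_{0,0}(β=0.9792) × two z-phases.
Half-angle: c=0.882521, s=0.470273. N=√(2·2·2·2)=4.000000
k∈{0,1,2} keeps every argument non-negative
  k=0: (−1)^0·4.0000/(4)·0.8825^4·0.4703^0 = +0.606597
  k=1: (−1)^1·4.0000/(1)·0.8825^2·0.4703^2 = -0.688985
  k=2: (−1)^2·4.0000/(4)·0.8825^0·0.4703^4 = +0.048910
d^2_{0,0}(0.9792) = +0.606597 -0.688985 +0.048910 = -0.033478
|D^2_{0,0}|² = |d^2_{0,0}(β)|² = (-0.033478)² = 0.001121 (the z-rotation phases have unit modulus)

P=0.0011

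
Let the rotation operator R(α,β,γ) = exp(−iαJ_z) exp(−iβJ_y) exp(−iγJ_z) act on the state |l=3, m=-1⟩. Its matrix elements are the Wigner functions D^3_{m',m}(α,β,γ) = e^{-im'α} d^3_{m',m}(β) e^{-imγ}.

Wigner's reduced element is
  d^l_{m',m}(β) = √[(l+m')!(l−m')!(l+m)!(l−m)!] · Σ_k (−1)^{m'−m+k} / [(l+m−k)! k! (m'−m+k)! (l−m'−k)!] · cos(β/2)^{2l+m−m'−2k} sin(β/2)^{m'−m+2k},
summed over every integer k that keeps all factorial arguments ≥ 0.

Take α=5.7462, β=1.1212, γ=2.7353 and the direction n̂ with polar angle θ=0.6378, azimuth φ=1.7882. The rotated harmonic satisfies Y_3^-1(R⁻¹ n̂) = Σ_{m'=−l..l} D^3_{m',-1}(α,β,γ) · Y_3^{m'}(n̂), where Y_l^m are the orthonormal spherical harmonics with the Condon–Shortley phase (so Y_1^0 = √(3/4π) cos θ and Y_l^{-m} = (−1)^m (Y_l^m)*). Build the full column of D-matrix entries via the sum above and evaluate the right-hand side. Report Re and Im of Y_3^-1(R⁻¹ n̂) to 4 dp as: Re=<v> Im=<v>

Need the full column D^3_{m',-1} for m'=−3..3 at α=5.7462, β=1.1212, γ=2.7353.
cos(β/2)=0.846936, sin(β/2)=0.531694
d^3_{-3,-1}: single k=2 term ⇒ +0.563343;  D = +0.243234+0.508127i
d^3_{-2,-1}: k∈[1..2] ⇒ +0.732682 -0.577522 = +0.155160;  D = -0.014028+0.154525i
d^3_{-1,-1}: k∈[0..2] ⇒ +0.369066 -1.163636 +0.343955 = -0.450615;  D = +0.264573-0.364767i
d^3_{0,-1}: k∈[0..2] ⇒ -0.802613 +0.948966 -0.124667 = +0.021685;  D = -0.019920+0.008570i
d^3_{1,-1}: k∈[0..2] ⇒ +0.872727 -0.458606 +0.022593 = +0.436714;  D = -0.432989-0.056913i
d^3_{2,-1}: k∈[0..1] ⇒ -0.577522 +0.113805 = -0.463717;  D = +0.364139+0.287117i
d^3_{3,-1}: single k=0 term ⇒ +0.222022;  D = -0.079485-0.207306i
Y_3^{m'}(θ=0.6378,φ=1.7882) and Σ D·Y over m':
  (+0.2432+0.5081i)·(+0.0535+0.0700i)  (-0.0140+0.1545i)·(-0.2640+0.1226i)  (+0.2646-0.3648i)·(-0.0924-0.4185i)  (-0.0199+0.0086i)·(+0.0682+0.0000i)  (-0.4330-0.0569i)·(+0.0924-0.4185i)  (+0.3641+0.2871i)·(-0.2640-0.1226i)  (-0.0795-0.2073i)·(-0.0535+0.0700i)
Y_3^-1(R⁻¹ n̂) = -0.322306-0.013734i

Re=-0.3223 Im=-0.0137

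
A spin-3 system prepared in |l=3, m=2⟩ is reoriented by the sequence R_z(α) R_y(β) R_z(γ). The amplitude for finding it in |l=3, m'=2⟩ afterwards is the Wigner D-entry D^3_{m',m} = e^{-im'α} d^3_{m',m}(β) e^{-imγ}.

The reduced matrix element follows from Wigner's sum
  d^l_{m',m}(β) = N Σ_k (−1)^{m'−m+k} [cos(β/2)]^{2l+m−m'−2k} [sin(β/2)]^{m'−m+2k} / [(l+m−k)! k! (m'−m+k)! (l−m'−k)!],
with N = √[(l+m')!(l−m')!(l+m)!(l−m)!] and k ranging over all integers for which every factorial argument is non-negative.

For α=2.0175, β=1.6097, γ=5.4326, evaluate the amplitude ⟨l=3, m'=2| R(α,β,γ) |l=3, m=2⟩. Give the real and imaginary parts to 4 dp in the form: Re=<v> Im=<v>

First d^3_{2,2}(β=1.6097), then the phase factors e^{-i(2)α} and e^{-i(2)γ}:
Half-angle: c=0.693219, s=0.720727. N=√(120·1·120·1)=120.000000
Admissible k: 0..1 (factorial args all ≥0)
  k=0: (−1)^0·120.0000/(120)·0.6932^6·0.7207^0 = +0.110975
  k=1: (−1)^1·120.0000/(24)·0.6932^4·0.7207^2 = -0.599783
d^3_{2,2}(1.6097) = +0.110975 -0.599783 = -0.488808
D = (-0.626761+0.779212i)·(-0.488808)·(-0.130005+0.991513i) = +0.337823+0.353283i

Re=0.3378 Im=0.3533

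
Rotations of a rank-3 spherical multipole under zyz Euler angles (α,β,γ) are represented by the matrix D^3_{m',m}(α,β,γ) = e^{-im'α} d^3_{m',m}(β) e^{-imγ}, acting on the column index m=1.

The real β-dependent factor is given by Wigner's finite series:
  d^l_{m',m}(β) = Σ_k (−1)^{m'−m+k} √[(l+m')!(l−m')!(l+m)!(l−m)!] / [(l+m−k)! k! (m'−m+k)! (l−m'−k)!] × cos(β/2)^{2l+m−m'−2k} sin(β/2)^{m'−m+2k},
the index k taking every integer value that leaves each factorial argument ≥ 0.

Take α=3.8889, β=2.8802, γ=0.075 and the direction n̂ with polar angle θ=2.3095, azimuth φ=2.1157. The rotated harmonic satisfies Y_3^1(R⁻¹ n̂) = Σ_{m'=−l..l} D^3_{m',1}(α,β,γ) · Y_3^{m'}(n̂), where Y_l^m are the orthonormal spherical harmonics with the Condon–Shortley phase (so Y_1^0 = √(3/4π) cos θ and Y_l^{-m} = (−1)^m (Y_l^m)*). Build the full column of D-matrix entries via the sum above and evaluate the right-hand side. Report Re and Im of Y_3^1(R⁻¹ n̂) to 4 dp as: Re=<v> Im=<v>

Need the full column D^3_{m',1} for m'=−3..3 at α=3.8889, β=2.8802, γ=0.075.
cos(β/2)=0.130325, sin(β/2)=0.991471
d^3_{-3,1}: single k=4 term ⇒ +0.063565;  D = +0.035688-0.052601i
d^3_{-2,1}: k∈[3..4] ⇒ +0.013644 -0.394846 = -0.381201;  D = -0.057411-0.376853i
d^3_{-1,1}: k∈[2..4] ⇒ +0.001701 -0.131300 +0.949907 = +0.820309;  D = -0.641799-0.510883i
d^3_{0,1}: k∈[1..3] ⇒ +0.000129 -0.022420 +0.432532 = +0.410241;  D = +0.409088-0.030739i
d^3_{1,1}: k∈[0..2] ⇒ +0.000005 -0.002269 +0.098475 = +0.096211;  D = -0.065475+0.070496i
d^3_{2,1}: k∈[0..1] ⇒ -0.000118 +0.013644 = +0.013526;  D = +0.000016-0.013526i
d^3_{3,1}: single k=0 term ⇒ +0.001098;  D = +0.000746+0.000806i
Y_3^{m'}(θ=2.3095,φ=2.1157) and Σ D·Y over m':
  (+0.0357-0.0526i)·(+0.1683-0.0108i)  (-0.0574-0.3769i)·(+0.1740-0.3335i)  (-0.6418-0.5109i)·(-0.1569-0.2589i)  (+0.4091-0.0307i)·(+0.1842+0.0000i)  (-0.0655+0.0705i)·(+0.1569-0.2589i)  (+0.0000-0.0135i)·(+0.1740+0.3335i)  (+0.0007+0.0008i)·(-0.1683-0.0108i)
Y_3^1(R⁻¹ n̂) = -0.074041+0.210481i

Re=-0.0740 Im=0.2105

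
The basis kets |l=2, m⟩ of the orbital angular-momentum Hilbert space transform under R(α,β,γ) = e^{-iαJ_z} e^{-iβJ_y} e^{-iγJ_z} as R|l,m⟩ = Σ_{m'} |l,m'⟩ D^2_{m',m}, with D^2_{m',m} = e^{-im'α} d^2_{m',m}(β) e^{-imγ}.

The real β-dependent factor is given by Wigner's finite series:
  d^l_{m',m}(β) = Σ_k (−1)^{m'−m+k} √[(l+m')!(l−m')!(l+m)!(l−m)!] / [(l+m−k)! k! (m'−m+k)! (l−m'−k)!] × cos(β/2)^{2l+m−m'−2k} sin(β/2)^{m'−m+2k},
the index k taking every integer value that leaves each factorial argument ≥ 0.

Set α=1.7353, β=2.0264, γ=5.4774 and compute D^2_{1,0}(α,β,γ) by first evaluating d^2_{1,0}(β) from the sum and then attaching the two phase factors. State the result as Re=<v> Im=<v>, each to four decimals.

Re=-0.0792 Im=-0.4774

First d^2_{1,0}(β=2.0264), then the phase factors e^{-i(1)α} and e^{-i(0)γ}:
Half-angle: c=0.529148, s=0.848529. N=√(6·1·2·2)=4.898979
Admissible k: 0..1 (factorial args all ≥0)
  k=0: (−1)^1·4.8990/(2)·0.5291^3·0.8485^1 = -0.307946
  k=1: (−1)^2·4.8990/(2)·0.5291^1·0.8485^3 = +0.791870
d^2_{1,0}(2.0264) = -0.307946 +0.791870 = +0.483924
D = (-0.163763-0.986500i)·(+0.483924)·(+1.000000+0.000000i) = -0.079249-0.477391i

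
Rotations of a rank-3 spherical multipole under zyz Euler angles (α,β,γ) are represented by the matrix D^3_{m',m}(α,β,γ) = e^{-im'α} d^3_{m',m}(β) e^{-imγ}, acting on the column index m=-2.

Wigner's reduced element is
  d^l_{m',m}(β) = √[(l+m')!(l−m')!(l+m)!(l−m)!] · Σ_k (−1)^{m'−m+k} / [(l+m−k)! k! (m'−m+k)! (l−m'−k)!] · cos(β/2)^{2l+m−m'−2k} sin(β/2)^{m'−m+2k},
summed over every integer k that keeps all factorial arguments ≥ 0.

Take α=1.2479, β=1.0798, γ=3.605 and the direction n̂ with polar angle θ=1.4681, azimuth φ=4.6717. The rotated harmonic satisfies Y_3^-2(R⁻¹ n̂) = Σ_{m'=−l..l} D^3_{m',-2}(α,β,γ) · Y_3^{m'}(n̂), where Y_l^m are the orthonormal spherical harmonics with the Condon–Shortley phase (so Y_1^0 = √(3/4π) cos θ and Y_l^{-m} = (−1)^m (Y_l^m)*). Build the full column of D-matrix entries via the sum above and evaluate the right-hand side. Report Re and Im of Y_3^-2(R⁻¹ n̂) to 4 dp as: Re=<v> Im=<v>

Re=-0.2997 Im=0.0059

Need the full column D^3_{m',-2} for m'=−3..3 at α=1.2479, β=1.0798, γ=3.605.
cos(β/2)=0.857760, sin(β/2)=0.514050
d^3_{-3,-2}: single k=1 term ⇒ +0.584669;  D = -0.024475-0.584157i
d^3_{-2,-2}: k∈[0..1] ⇒ +0.398286 -0.715228 = -0.316942;  D = +0.304509+0.087900i
d^3_{-1,-2}: k∈[0..1] ⇒ -0.754805 +0.542181 = -0.212624;  D = +0.120743-0.175014i
d^3_{0,-2}: k∈[0..1] ⇒ +0.783493 -0.281394 = +0.502099;  D = +0.301452+0.401534i
d^3_{1,-2}: k∈[0..1] ⇒ -0.542181 +0.097363 = -0.444818;  D = -0.422085+0.140383i
d^3_{2,-2}: k∈[0..1] ⇒ +0.256876 -0.018452 = +0.238425;  D = +0.000432-0.238424i
d^3_{3,-2}: single k=0 term ⇒ -0.075417;  D = +0.071476+0.024060i
Y_3^{m'}(θ=1.4681,φ=4.6717) and Σ D·Y over m':
  (-0.0245-0.5842i)·(+0.0500-0.4076i)  (+0.3045+0.0879i)·(-0.1033-0.0084i)  (+0.1207-0.1750i)·(+0.0124-0.3043i)  (+0.3015+0.4015i)·(-0.1128+0.0000i)  (-0.4221+0.1404i)·(-0.0124-0.3043i)  (+0.0004-0.2384i)·(-0.1033+0.0084i)  (+0.0715+0.0241i)·(-0.0500-0.4076i)
Y_3^-2(R⁻¹ n̂) = -0.299662+0.005943i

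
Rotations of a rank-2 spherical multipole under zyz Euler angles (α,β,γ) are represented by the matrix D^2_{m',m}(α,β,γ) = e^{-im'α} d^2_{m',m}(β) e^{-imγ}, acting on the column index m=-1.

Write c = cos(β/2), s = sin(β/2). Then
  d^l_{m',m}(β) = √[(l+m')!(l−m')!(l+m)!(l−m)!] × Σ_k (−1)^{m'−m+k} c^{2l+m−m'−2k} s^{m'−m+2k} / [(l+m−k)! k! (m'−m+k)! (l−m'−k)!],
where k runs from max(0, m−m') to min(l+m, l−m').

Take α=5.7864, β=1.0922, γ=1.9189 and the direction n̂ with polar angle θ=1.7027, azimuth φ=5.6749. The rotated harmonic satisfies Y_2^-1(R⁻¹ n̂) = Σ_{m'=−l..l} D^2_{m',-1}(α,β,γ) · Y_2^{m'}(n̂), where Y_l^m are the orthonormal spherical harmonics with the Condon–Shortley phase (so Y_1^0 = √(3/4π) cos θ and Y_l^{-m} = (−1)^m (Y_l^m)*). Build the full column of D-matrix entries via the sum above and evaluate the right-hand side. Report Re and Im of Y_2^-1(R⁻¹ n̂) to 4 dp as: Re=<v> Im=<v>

Re=-0.1875 Im=0.3135

Need the full column D^2_{m',-1} for m'=−2..2 at α=5.7864, β=1.0922, γ=1.9189.
cos(β/2)=0.854557, sin(β/2)=0.519358
d^2_{-2,-1}: single k=1 term ⇒ +0.648216;  D = +0.389948+0.517807i
d^2_{-1,-1}: k∈[0..1] ⇒ +0.533290 -0.590932 = -0.057642;  D = -0.008539-0.057006i
d^2_{0,-1}: k∈[0..1] ⇒ -0.793899 +0.293236 = -0.500662;  D = +0.170784-0.470633i
d^2_{1,-1}: k∈[0..1] ⇒ +0.590932 -0.072756 = +0.518176;  D = -0.387542+0.343972i
d^2_{2,-1}: single k=0 term ⇒ -0.239427;  D = +0.233169-0.054379i
Y_2^{m'}(θ=1.7027,φ=5.6749) and Σ D·Y over m':
  (+0.3899+0.5178i)·(+0.1317+0.3560i)  (-0.0085-0.0570i)·(-0.0827-0.0576i)  (+0.1708-0.4706i)·(-0.2990+0.0000i)  (-0.3875+0.3440i)·(+0.0827-0.0576i)  (+0.2332-0.0544i)·(+0.1317-0.3560i)
Y_2^-1(R⁻¹ n̂) = -0.187547+0.313508i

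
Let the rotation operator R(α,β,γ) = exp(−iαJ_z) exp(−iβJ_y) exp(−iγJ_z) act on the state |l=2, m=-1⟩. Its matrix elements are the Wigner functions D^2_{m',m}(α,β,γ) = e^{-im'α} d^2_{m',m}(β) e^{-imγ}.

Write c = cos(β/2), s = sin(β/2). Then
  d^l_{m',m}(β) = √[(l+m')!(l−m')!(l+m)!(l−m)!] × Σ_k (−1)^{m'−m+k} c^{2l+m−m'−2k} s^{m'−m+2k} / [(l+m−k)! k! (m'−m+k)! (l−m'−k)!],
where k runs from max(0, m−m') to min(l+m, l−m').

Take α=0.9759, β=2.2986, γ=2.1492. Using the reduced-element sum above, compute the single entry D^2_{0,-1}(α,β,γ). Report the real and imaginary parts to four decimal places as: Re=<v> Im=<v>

Split into d^2_{0,-1}(β=2.2986) × two z-phases.
With c≡cos(β/2)=0.409126 and s≡sin(β/2)=0.912478, N=[2·2·1·6]^{1/2}=4.898979
The bounds max(0,m−m')=0 and min(l+m,l−m')=1 give 2 terms
  k=0: (−1)^1·4.8990/(2)·0.4091^3·0.9125^1 = -0.153063
  k=1: (−1)^2·4.8990/(2)·0.4091^1·0.9125^3 = +0.761377
d^2_{0,-1}(2.2986) = -0.153063 +0.761377 = +0.608314
Attach z-rotation phases: D = e^{-i(0)(0.9759)}·(+0.608314)·e^{-i(-1)(2.1492)} = -0.332558+0.509364i

Re=-0.3326 Im=0.5094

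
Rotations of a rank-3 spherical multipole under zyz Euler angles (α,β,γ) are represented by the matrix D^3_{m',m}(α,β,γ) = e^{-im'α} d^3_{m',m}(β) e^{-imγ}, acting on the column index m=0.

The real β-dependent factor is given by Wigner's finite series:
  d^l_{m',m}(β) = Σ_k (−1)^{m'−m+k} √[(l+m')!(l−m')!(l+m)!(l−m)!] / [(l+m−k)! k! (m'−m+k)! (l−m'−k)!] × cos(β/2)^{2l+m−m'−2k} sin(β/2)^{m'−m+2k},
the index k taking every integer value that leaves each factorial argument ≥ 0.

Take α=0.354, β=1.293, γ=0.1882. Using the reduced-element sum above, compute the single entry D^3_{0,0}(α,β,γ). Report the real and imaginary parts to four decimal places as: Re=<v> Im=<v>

Split into d^3_{0,0}(β=1.293) × two z-phases.
c=cos(1.293/2)=0.798197, s=sin(1.293/2)=0.602396; N=√[6·6·6·6]=36.000000
k∈{0,1,2,3} keeps every argument non-negative
  k=0: (−1)^0·36.0000/(36)·0.7982^6·0.6024^0 = +0.258619
  k=1: (−1)^1·36.0000/(4)·0.7982^4·0.6024^2 = -1.325708
  k=2: (−1)^2·36.0000/(4)·0.7982^2·0.6024^4 = +0.755079
  k=3: (−1)^3·36.0000/(36)·0.7982^0·0.6024^6 = -0.047785
d^3_{0,0}(1.293) = +0.258619 -1.325708 +0.755079 -0.047785 = -0.359795
Phases: e^{-i·(0)·0.354}=+1.000000+0.000000i, e^{-i·(0)·0.1882}=+1.000000+0.000000i ⇒ D=-0.359795+0.000000i

Re=-0.3598 Im=0.0000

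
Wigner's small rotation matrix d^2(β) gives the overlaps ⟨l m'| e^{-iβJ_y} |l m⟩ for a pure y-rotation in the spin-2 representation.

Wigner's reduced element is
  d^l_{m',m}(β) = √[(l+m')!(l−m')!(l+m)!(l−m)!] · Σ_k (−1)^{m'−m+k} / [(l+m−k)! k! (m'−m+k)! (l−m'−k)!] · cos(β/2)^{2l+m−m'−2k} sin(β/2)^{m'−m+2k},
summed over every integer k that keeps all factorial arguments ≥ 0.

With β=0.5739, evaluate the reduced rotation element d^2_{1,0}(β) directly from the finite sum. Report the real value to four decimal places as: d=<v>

d^2_{1,0}(β=0.5739) via Wigner's sum:
c=cos(0.5739/2)=0.959112, s=sin(0.5739/2)=0.283028; N=√[6·1·2·2]=4.898979
The bounds max(0,m−m')=0 and min(l+m,l−m')=1 give 2 terms
  k=0: (−1)^1·4.8990/(2)·0.9591^3·0.2830^1 = -0.611664
  k=1: (−1)^2·4.8990/(2)·0.9591^1·0.2830^3 = +0.053264
d^2_{1,0}(0.5739) = -0.611664 +0.053264 = -0.558400

d=-0.5584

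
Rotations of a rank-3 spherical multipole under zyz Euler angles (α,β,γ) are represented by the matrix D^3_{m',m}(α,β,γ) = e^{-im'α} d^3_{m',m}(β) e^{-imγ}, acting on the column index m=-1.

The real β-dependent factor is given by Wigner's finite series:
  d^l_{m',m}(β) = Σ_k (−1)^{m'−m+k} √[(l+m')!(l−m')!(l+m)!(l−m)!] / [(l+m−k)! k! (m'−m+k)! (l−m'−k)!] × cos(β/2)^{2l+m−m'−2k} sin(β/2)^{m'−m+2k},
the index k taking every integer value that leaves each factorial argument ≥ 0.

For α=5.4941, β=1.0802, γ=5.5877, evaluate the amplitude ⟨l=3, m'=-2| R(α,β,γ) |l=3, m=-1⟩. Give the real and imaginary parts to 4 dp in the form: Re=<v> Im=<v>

Re=-0.1371 Im=-0.1618

D^3_{-2,-1}(5.4941,1.0802,5.5877) = e^{-i·-2·5.4941}·d^3_{-2,-1}(1.0802)·e^{-i·-1·5.5877}. Compute d first:
With c≡cos(β/2)=0.857657 and s≡sin(β/2)=0.514222, N=[1·120·2·24]^{1/2}=75.894664
Admissible k: 1..2 (factorial args all ≥0)
  k=1: (−1)^0·75.8947/(24)·0.8577^5·0.5142^1 = +0.754604
  k=2: (−1)^1·75.8947/(12)·0.8577^3·0.5142^3 = -0.542529
d^3_{-2,-1}(1.0802) = +0.754604 -0.542529 = +0.212076
Phases: e^{-i·(-2)·5.4941}=-0.007374-0.999973i, e^{-i·(-1)·5.5877}=+0.767743-0.640758i ⇒ D=-0.137086-0.161813i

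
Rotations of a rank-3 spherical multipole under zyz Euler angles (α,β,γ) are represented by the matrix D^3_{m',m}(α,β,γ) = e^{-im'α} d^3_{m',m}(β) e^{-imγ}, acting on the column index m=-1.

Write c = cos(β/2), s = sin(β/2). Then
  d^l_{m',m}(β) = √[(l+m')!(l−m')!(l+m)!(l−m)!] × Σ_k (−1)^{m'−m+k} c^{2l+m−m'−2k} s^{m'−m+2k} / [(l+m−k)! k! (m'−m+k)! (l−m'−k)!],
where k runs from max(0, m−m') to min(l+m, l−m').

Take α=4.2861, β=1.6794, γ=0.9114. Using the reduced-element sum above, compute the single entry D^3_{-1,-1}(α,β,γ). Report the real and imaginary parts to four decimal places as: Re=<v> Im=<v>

Re=0.0135 Im=-0.0256

First d^3_{-1,-1}(β=1.6794), then the phase factors e^{-i(-1)α} and e^{-i(-1)γ}:
c=cos(1.6794/2)=0.667686, s=sin(1.6794/2)=0.744443; N=√[2·24·2·24]=48.000000
Admissible k: 0..2 (factorial args all ≥0)
  k=0: (−1)^0·48.0000/(48)·0.6677^6·0.7444^0 = +0.088600
  k=1: (−1)^1·48.0000/(6)·0.6677^4·0.7444^2 = -0.881135
  k=2: (−1)^2·48.0000/(8)·0.6677^2·0.7444^4 = +0.821526
d^3_{-1,-1}(1.6794) = +0.088600 -0.881135 +0.821526 = +0.028992
D = (-0.413495-0.910507i)·(+0.028992)·(+0.612640+0.790362i) = +0.013519-0.025647i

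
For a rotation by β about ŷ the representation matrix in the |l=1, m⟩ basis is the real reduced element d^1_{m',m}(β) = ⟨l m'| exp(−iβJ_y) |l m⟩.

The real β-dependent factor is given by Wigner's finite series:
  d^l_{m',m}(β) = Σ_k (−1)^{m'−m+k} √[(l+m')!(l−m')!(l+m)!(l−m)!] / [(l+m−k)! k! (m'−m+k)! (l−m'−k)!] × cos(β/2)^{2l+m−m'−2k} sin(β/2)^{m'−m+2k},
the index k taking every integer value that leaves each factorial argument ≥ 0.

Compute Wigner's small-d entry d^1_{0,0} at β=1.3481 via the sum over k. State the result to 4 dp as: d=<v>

d=0.2209

d^1_{0,0}(β=1.3481) via Wigner's sum:
c=cos(1.3481/2)=0.781300, s=sin(1.3481/2)=0.624155; N=√[1·1·1·1]=1.000000
k∈{0,1} keeps every argument non-negative
  k=0: (−1)^0·1.0000/(1)·0.7813^2·0.6242^0 = +0.610430
  k=1: (−1)^1·1.0000/(1)·0.7813^0·0.6242^2 = -0.389570
d^1_{0,0}(1.3481) = +0.610430 -0.389570 = +0.220860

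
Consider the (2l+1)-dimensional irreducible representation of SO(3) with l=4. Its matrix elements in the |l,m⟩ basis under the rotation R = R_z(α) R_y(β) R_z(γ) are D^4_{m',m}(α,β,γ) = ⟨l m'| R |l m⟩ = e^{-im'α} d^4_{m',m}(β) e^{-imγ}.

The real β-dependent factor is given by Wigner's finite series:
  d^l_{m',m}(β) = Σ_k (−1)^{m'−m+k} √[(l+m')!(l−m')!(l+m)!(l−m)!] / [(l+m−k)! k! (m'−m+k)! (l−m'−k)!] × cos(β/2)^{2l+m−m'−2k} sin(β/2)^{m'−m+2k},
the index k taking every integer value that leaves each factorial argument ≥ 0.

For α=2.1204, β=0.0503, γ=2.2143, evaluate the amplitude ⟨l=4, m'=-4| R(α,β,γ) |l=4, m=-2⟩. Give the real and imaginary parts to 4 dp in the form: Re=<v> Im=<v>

Re=0.0031 Im=0.0011

D^4_{-4,-2}(2.1204,0.0503,2.2143) = e^{-i·-4·2.1204}·d^4_{-4,-2}(0.0503)·e^{-i·-2·2.2143}. Compute d first:
Half-angle: c=0.999684, s=0.025147. N=√(1·40320·2·720)=7619.763776
k∈{2} keeps every argument non-negative
  k=2: (−1)^0·7619.7638/(1440)·0.9997^6·0.0251^2 = +0.003340
d^4_{-4,-2}(0.0503) = +0.003340
Phases: e^{-i·(-4)·2.1204}=-0.587219+0.809428i, e^{-i·(-2)·2.2143}=-0.279995-0.960001i ⇒ D=+0.003144+0.001126i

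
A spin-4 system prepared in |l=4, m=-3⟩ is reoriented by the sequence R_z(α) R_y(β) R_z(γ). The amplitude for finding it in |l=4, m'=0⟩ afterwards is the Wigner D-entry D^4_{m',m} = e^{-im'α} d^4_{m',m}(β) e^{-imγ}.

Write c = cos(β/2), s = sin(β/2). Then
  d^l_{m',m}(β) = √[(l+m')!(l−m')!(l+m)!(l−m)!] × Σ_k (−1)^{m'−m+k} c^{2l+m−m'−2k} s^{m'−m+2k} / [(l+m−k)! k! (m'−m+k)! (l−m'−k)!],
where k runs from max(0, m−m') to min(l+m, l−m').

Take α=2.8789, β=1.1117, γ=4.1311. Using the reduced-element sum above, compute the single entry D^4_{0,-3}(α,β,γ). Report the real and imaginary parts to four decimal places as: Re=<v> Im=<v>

First d^4_{0,-3}(β=1.1117), then the phase factors e^{-i(0)α} and e^{-i(-3)γ}:
c=cos(1.1117/2)=0.849452, s=sin(1.1117/2)=0.527666; N=√[24·24·1·5040]=1703.830978
k∈{0,1} keeps every argument non-negative
  k=0: (−1)^3·1703.8310/(144)·0.8495^5·0.5277^3 = -0.768838
  k=1: (−1)^4·1703.8310/(144)·0.8495^3·0.5277^5 = +0.296671
d^4_{0,-3}(1.1117) = -0.768838 +0.296671 = -0.472168
Attach z-rotation phases: D = e^{-i(0)(2.8789)}·(-0.472168)·e^{-i(-3)(4.1311)} = -0.465114+0.081311i

Re=-0.4651 Im=0.0813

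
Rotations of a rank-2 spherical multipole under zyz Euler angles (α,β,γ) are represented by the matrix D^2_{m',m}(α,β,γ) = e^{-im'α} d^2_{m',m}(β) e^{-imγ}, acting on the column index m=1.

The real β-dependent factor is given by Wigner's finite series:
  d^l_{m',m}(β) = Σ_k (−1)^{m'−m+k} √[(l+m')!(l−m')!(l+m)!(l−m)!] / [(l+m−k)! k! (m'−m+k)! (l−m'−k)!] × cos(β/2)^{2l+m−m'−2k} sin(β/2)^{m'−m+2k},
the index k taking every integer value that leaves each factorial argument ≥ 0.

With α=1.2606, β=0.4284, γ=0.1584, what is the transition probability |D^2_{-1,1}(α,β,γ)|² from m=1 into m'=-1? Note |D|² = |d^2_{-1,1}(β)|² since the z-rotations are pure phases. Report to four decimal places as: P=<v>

Split into d^2_{-1,1}(β=0.4284) × two z-phases.
Half-angle: c=0.977147, s=0.212566. N=√(1·6·6·1)=6.000000
k∈{2,3} keeps every argument non-negative
  k=2: (−1)^0·6.0000/(2)·0.9771^2·0.2126^2 = +0.129428
  k=3: (−1)^1·6.0000/(6)·0.9771^0·0.2126^4 = -0.002042
d^2_{-1,1}(0.4284) = +0.129428 -0.002042 = +0.127386
|D^2_{-1,1}|² = |d^2_{-1,1}(β)|² = (+0.127386)² = 0.016227 (the z-rotation phases have unit modulus)

P=0.0162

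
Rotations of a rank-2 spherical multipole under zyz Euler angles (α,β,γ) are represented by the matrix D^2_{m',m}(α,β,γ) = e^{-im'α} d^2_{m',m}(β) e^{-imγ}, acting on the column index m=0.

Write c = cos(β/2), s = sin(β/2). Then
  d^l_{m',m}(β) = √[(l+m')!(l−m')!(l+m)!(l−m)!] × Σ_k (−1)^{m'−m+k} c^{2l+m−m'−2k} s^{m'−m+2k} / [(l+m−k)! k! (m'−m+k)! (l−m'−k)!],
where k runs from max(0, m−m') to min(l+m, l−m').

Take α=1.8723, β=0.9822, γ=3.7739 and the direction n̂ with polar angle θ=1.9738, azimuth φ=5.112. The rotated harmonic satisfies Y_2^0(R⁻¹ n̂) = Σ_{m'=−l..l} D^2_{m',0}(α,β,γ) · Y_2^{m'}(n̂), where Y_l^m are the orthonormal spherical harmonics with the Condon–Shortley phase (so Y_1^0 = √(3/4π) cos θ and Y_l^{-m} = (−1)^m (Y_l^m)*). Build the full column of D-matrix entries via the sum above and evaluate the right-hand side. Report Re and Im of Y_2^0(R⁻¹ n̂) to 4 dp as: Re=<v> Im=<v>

Re=0.5917 Im=0.0000

Need the full column D^2_{m',0} for m'=−2..2 at α=1.8723, β=0.9822, γ=3.7739.
cos(β/2)=0.881815, sin(β/2)=0.471596
d^2_{-2,0}: single k=2 term ⇒ +0.423614;  D = -0.348903-0.240241i
d^2_{-1,0}: k∈[1..2] ⇒ +0.792096 -0.226550 = +0.565546;  D = -0.167943+0.540035i
d^2_{0,0}: k∈[0..2] ⇒ +0.604657 -0.691760 +0.049463 = -0.037639;  D = -0.037639+0.000000i
d^2_{1,0}: k∈[0..1] ⇒ -0.792096 +0.226550 = -0.565546;  D = +0.167943+0.540035i
d^2_{2,0}: single k=0 term ⇒ +0.423614;  D = -0.348903+0.240241i
Y_2^{m'}(θ=1.9738,φ=5.112) and Σ D·Y over m':
  (-0.3489-0.2402i)·(-0.2279+0.2343i)  (-0.1679+0.5400i)·(-0.1084-0.2567i)  (-0.0376+0.0000i)·(-0.1699+0.0000i)  (+0.1679+0.5400i)·(+0.1084-0.2567i)  (-0.3489+0.2402i)·(-0.2279-0.2343i)
Y_2^0(R⁻¹ n̂) = +0.591735+0.000000i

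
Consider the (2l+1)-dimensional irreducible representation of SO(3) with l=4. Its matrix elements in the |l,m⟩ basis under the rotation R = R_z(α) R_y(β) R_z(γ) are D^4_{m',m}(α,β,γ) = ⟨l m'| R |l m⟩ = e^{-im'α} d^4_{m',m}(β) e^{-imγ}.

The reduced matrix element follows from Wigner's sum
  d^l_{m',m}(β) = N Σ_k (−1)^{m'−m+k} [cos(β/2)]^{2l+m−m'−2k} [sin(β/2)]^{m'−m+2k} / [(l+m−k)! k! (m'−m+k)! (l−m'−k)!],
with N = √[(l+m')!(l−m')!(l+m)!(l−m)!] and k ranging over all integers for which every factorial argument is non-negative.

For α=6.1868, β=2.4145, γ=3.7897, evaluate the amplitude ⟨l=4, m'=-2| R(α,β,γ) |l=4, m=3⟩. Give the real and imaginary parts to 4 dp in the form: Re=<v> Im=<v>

Re=-0.2516 Im=-0.3958

Split into d^4_{-2,3}(β=2.4145) × two z-phases.
With c≡cos(β/2)=0.355591 and s≡sin(β/2)=0.934642, N=[2·720·5040·1]^{1/2}=2693.993318
The bounds max(0,m−m')=5 and min(l+m,l−m')=6 give 2 terms
  k=5: (−1)^0·2693.9933/(240)·0.3556^3·0.9346^5 = +0.359967
  k=6: (−1)^1·2693.9933/(720)·0.3556^1·0.9346^7 = -0.828955
d^4_{-2,3}(2.4145) = +0.359967 -0.828955 = -0.468987
Attach z-rotation phases: D = e^{-i(-2)(6.1868)}·(-0.468987)·e^{-i(3)(3.7897)} = -0.251616-0.395775i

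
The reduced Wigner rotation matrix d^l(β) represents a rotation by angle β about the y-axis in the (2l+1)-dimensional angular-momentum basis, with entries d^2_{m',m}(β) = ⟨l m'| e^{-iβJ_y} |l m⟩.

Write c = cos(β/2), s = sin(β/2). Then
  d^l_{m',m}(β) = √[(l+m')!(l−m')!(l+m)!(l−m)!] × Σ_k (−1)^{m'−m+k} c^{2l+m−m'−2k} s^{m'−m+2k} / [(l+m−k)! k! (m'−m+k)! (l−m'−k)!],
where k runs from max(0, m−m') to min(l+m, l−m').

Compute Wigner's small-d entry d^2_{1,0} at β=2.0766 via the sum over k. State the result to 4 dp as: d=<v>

d^2_{1,0}(β=2.0766) via Wigner's sum:
c=cos(2.0766/2)=0.507686, s=sin(2.0766/2)=0.861542; N=√[6·1·2·2]=4.898979
The bounds max(0,m−m')=0 and min(l+m,l−m')=1 give 2 terms
  k=0: (−1)^1·4.8990/(2)·0.5077^3·0.8615^1 = -0.276145
  k=1: (−1)^2·4.8990/(2)·0.5077^1·0.8615^3 = +0.795244
d^2_{1,0}(2.0766) = -0.276145 +0.795244 = +0.519099

d=0.5191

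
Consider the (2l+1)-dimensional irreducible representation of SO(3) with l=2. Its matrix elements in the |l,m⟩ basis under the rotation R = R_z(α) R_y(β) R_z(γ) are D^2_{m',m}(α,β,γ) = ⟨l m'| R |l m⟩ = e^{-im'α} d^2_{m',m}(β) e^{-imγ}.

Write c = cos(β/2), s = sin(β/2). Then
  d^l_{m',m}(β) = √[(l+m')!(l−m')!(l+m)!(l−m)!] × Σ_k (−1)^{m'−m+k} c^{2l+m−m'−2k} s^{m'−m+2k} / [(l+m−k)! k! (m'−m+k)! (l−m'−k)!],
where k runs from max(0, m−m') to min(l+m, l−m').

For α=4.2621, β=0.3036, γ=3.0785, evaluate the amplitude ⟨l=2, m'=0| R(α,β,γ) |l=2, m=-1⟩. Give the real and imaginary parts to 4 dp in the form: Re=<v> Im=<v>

Re=0.3487 Im=-0.0220

Split into d^2_{0,-1}(β=0.3036) × two z-phases.
With c≡cos(β/2)=0.988500 and s≡sin(β/2)=0.151218, N=[2·2·1·6]^{1/2}=4.898979
k∈{0,1} keeps every argument non-negative
  k=0: (−1)^1·4.8990/(2)·0.9885^3·0.1512^1 = -0.357774
  k=1: (−1)^2·4.8990/(2)·0.9885^1·0.1512^3 = +0.008373
d^2_{0,-1}(0.3036) = -0.357774 +0.008373 = -0.349401
D = (+1.000000+0.000000i)·(-0.349401)·(-0.998010+0.063051i) = +0.348706-0.022030i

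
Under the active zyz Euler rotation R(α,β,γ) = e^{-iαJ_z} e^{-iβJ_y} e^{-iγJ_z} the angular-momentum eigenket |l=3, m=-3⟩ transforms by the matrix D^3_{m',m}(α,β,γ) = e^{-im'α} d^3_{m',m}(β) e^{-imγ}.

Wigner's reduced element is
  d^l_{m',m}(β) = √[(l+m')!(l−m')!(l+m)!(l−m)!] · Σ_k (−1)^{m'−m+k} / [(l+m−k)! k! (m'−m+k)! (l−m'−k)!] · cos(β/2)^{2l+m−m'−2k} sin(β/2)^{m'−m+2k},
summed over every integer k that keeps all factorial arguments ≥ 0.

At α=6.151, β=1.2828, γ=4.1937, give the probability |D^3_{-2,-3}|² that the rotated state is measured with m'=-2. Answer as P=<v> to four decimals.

P=0.2343

Split into d^3_{-2,-3}(β=1.2828) × two z-phases.
c=cos(1.2828/2)=0.801259, s=sin(1.2828/2)=0.598318; N=√[1·120·1·720]=293.938769
k∈{0} keeps every argument non-negative
  k=0: (−1)^1·293.9388/(120)·0.8013^5·0.5983^1 = -0.484030
d^3_{-2,-3}(1.2828) = -0.484030
|D^3_{-2,-3}|² = |d^3_{-2,-3}(β)|² = (-0.484030)² = 0.234285 (the z-rotation phases have unit modulus)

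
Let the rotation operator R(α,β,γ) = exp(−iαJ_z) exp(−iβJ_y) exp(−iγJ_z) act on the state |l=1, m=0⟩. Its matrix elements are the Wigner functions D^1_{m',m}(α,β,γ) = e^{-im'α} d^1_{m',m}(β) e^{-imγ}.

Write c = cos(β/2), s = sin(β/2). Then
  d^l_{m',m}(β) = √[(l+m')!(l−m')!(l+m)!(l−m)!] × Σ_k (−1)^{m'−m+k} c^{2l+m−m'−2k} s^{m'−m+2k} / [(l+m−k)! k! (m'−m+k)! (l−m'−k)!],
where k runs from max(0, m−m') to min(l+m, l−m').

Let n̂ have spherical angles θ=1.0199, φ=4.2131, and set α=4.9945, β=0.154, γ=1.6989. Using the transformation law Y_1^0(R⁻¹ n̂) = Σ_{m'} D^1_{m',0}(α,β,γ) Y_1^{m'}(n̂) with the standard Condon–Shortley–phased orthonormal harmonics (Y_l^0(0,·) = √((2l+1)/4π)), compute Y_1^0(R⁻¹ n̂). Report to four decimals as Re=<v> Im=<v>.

Re=0.2981 Im=0.0000

Need the full column D^1_{m',0} for m'=−1..1 at α=4.9945, β=0.154, γ=1.6989.
cos(β/2)=0.997037, sin(β/2)=0.076924
d^1_{-1,0}: single k=1 term ⇒ +0.108465;  D = +0.030195-0.104177i
d^1_{0,0}: k∈[0..1] ⇒ +0.994083 -0.005917 = +0.988165;  D = +0.988165+0.000000i
d^1_{1,0}: single k=0 term ⇒ -0.108465;  D = -0.030195-0.104177i
Y_1^{m'}(θ=1.0199,φ=4.2131) and Σ D·Y over m':
  (+0.0302-0.1042i)·(-0.1409+0.2584i)  (+0.9882+0.0000i)·(+0.2558+0.0000i)  (-0.0302-0.1042i)·(+0.1409+0.2584i)
Y_1^0(R⁻¹ n̂) = +0.298069+0.000000i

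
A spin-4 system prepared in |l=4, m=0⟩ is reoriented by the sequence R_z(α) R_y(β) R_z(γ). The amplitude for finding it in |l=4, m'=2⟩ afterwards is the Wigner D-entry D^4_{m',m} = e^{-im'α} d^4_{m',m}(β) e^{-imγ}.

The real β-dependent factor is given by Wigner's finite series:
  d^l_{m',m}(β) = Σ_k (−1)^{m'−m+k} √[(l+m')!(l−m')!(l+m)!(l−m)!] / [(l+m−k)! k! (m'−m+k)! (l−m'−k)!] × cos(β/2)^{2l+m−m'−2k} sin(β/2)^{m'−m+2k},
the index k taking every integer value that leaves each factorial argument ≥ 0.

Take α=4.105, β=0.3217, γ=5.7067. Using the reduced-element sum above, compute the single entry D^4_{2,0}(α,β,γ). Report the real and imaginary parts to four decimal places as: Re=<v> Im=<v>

Re=-0.0730 Im=-0.1963

First d^4_{2,0}(β=0.3217), then the phase factors e^{-i(2)α} and e^{-i(0)γ}:
With c≡cos(β/2)=0.987092 and s≡sin(β/2)=0.160157, N=[720·2·24·24]^{1/2}=910.735966
k: max(0,(0)−(2))=0 … min(4+(0),4−(2))=2
  k=0: (−1)^2·910.7360/(96)·0.9871^6·0.1602^2 = +0.225092
  k=1: (−1)^3·910.7360/(36)·0.9871^4·0.1602^4 = -0.015802
  k=2: (−1)^4·910.7360/(96)·0.9871^2·0.1602^6 = +0.000156
d^4_{2,0}(0.3217) = +0.225092 -0.015802 +0.000156 = +0.209446
D = (-0.348545-0.937292i)·(+0.209446)·(+1.000000+0.000000i) = -0.073001-0.196312i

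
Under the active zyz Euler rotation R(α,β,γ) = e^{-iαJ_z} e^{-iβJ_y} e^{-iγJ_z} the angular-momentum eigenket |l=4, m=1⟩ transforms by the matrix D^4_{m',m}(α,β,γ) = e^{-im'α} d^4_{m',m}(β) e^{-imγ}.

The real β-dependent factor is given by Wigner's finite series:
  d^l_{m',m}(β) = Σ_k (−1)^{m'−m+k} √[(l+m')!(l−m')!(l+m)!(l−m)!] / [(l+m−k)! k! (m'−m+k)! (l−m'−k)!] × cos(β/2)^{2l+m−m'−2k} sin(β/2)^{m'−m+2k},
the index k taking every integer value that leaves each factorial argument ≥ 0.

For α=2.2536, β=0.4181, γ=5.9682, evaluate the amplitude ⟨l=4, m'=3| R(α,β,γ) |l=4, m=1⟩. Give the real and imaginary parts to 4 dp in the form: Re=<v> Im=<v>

Re=0.2734 Im=-0.0449

D^4_{3,1}(2.2536,0.4181,5.9682) = e^{-i·3·2.2536}·d^4_{3,1}(0.4181)·e^{-i·1·5.9682}. Compute d first:
Half-angle: c=0.978229, s=0.207531. N=√(5040·1·120·6)=1904.940944
k: max(0,(1)−(3))=0 … min(4+(1),4−(3))=1
  k=0: (−1)^2·1904.9409/(240)·0.9782^6·0.2075^2 = +0.299555
  k=1: (−1)^3·1904.9409/(144)·0.9782^4·0.2075^4 = -0.022470
d^4_{3,1}(0.4181) = +0.299555 -0.022470 = +0.277085
Attach z-rotation phases: D = e^{-i(3)(2.2536)}·(+0.277085)·e^{-i(1)(5.9682)} = +0.273429-0.044864i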